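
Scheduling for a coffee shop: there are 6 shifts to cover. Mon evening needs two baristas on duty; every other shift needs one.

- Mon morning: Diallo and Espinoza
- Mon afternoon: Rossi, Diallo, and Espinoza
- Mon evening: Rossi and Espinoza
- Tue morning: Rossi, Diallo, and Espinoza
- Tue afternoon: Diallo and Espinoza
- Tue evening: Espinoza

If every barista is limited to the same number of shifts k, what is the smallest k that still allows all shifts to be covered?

With 3 baristas and 7 worker-slots to fill, someone must work at least ⌈7/3⌉ = 3 shifts, so k ≥ 3.
k = 3 works: Mon morning→Diallo, Mon afternoon→Rossi, Mon evening→Rossi+Espinoza, Tue morning→Rossi, Tue afternoon→Diallo, Tue evening→Espinoza.
Loads: Rossi 3, Diallo 2, Espinoza 2 — all ≤ 3.

3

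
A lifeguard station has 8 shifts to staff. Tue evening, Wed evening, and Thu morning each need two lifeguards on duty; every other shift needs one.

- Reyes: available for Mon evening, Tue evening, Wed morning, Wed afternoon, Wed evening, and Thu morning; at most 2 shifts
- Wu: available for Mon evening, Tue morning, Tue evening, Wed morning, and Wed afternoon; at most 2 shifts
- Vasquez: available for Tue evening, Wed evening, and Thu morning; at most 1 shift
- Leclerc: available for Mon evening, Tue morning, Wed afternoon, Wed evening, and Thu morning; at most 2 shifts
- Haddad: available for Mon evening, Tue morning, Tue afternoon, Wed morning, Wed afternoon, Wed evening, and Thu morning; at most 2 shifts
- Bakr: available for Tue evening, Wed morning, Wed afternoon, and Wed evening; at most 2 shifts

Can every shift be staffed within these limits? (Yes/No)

Yes

Tue afternoon can only be covered by Haddad, so that assignment is forced.
One valid schedule: Mon evening→Reyes, Tue morning→Wu, Tue afternoon→Haddad, Tue evening→Vasquez+Bakr, Wed morning→Reyes, Wed afternoon→Wu, Wed evening→Leclerc+Bakr, Thu morning→Leclerc+Haddad.
Loads: Reyes 2/2, Wu 2/2, Vasquez 1/1, Leclerc 2/2, Haddad 2/2, Bakr 2/2 — all within limits.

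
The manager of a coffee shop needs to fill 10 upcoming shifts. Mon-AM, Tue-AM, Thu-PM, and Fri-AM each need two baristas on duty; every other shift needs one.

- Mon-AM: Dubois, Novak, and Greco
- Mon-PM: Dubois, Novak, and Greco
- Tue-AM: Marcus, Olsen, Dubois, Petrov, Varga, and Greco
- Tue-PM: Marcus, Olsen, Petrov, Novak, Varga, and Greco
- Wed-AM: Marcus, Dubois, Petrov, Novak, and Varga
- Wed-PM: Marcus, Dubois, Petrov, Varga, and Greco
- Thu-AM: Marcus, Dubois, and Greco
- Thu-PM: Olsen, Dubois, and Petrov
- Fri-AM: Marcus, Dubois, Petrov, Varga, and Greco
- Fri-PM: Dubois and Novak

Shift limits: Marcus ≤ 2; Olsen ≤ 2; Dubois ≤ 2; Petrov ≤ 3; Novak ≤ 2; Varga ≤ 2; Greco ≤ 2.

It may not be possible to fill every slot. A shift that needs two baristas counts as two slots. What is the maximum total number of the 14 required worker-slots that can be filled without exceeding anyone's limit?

14

Total capacity across all baristas is 2+2+2+3+2+2+2 = 15, and 14 slots are needed, so at most 14 can be filled.
An assignment achieving 14: Mon-AM→Dubois+Novak, Mon-PM→Novak, Tue-AM→Olsen+Varga, Tue-PM→Greco, Wed-AM→Marcus, Wed-PM→Petrov, Thu-AM→Marcus, Thu-PM→Olsen+Petrov, Fri-AM→Petrov+Varga, Fri-PM→Dubois.
Loads: Marcus 2/2, Olsen 2/2, Dubois 2/2, Petrov 3/3, Novak 2/2, Varga 2/2, Greco 1/2.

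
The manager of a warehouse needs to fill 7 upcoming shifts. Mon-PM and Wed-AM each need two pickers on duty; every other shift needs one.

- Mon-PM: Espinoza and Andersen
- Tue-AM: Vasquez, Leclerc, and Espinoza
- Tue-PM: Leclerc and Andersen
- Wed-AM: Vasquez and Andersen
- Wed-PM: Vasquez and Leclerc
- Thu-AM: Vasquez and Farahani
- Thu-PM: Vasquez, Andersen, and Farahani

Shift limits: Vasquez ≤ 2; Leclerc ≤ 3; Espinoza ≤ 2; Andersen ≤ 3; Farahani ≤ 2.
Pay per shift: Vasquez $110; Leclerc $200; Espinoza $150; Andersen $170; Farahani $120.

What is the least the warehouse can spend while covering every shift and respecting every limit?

Mon-PM can only be covered by Espinoza and Andersen, so that assignment is forced.
Wed-AM can only be covered by Vasquez and Andersen, so that assignment is forced.
Picking the cheapest available picker for each shift independently would cost $1210, but that ignores the shift limits.
An optimal schedule: Mon-PM→Espinoza+Andersen, Tue-AM→Espinoza, Tue-PM→Andersen, Wed-AM→Vasquez+Andersen, Wed-PM→Vasquez, Thu-AM→Farahani, Thu-PM→Farahani.
Total: 150 + 170 + 150 + 170 + 110 + 170 + 110 + 120 + 120 = $1270.

$1270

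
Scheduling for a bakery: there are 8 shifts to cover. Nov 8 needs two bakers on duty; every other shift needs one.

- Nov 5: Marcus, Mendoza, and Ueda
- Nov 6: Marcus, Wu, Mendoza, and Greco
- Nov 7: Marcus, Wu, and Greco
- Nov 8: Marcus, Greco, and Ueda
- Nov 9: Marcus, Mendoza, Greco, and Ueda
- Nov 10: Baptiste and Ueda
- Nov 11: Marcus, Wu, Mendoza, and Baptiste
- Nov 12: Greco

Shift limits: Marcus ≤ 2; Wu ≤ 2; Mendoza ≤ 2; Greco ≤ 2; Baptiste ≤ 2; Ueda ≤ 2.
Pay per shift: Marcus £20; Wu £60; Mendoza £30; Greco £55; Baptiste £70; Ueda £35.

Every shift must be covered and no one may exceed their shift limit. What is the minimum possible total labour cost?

£340

Nov 12 can only be covered by Greco, so that assignment is forced.
Picking the cheapest available baker for each shift independently would cost £245, but that ignores the shift limits.
An optimal schedule: Nov 5→Marcus, Nov 6→Mendoza, Nov 7→Marcus, Nov 8→Ueda+Greco, Nov 9→Mendoza, Nov 10→Ueda, Nov 11→Wu, Nov 12→Greco.
Total: 20 + 30 + 20 + 35 + 55 + 30 + 35 + 60 + 55 = £340.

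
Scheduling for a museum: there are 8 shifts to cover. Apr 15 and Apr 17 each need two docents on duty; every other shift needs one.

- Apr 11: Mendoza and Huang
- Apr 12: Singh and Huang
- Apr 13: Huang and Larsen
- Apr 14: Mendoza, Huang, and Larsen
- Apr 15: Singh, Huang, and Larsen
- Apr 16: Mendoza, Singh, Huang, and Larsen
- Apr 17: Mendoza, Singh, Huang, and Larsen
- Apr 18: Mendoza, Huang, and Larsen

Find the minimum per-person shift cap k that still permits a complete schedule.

3

With 4 docents and 10 worker-slots to fill, someone must work at least ⌈10/4⌉ = 3 shifts, so k ≥ 3.
k = 3 works: Apr 11→Mendoza, Apr 12→Singh, Apr 13→Huang, Apr 14→Mendoza, Apr 15→Singh+Huang, Apr 16→Singh, Apr 17→Huang+Larsen, Apr 18→Mendoza.
Loads: Mendoza 3, Singh 3, Huang 3, Larsen 1 — all ≤ 3.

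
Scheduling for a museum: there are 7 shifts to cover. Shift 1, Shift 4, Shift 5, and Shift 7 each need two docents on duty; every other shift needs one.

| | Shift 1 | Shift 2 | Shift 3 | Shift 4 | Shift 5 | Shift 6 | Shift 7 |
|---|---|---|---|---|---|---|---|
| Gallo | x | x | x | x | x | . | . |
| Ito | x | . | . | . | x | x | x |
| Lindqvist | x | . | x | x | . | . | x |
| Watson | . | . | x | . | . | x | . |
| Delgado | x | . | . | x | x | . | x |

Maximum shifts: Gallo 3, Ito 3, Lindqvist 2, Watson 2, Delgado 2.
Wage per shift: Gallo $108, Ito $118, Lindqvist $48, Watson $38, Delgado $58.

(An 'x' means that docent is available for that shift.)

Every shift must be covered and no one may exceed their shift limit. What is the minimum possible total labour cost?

Shift 2 can only be covered by Gallo, so that assignment is forced.
Picking the cheapest available docent for each shift independently would cost $668, but that ignores the shift limits.
An optimal schedule: Shift 1→Gallo+Ito, Shift 2→Gallo, Shift 3→Watson, Shift 4→Lindqvist+Delgado, Shift 5→Delgado+Gallo, Shift 6→Watson, Shift 7→Lindqvist+Ito.
Total: 108 + 118 + 108 + 38 + 48 + 58 + 58 + 108 + 38 + 48 + 118 = $848.

$848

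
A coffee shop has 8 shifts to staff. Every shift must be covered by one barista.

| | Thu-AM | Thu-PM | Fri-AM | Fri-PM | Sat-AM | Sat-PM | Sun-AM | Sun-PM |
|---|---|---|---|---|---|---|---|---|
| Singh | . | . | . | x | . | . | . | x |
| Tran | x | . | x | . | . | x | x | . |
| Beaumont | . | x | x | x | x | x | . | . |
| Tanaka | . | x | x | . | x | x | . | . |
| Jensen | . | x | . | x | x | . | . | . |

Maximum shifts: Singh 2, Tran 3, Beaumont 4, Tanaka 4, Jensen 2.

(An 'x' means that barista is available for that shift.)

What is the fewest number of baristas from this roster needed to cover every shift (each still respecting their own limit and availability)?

3

8 slots to fill and no one can take more than 4, so at least ⌈8/4⌉ = 2 baristas are needed.
Shifts {Thu-AM, Thu-PM, Sun-PM} need 3 slots, but among the baristas available for them (Singh, Tran, Beaumont, Tanaka, and Jensen) any 2 together supply at most 2. So 2 baristas are not enough.
Singh, Tran, and Beaumont alone can cover everything: Thu-AM→Tran, Thu-PM→Beaumont, Fri-AM→Tran, Fri-PM→Singh, Sat-AM→Beaumont, Sat-PM→Beaumont, Sun-AM→Tran, Sun-PM→Singh.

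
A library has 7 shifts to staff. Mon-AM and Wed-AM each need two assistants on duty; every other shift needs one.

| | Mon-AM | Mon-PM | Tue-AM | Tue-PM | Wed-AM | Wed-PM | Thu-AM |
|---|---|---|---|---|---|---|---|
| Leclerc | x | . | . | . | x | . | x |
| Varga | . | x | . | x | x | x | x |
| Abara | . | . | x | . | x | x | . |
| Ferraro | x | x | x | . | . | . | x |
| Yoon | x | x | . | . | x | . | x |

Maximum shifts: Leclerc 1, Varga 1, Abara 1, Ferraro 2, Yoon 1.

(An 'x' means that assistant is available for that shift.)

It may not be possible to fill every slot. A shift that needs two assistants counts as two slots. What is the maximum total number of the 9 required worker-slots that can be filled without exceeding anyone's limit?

6

Total capacity across all assistants is 1+1+1+2+1 = 6, and 9 slots are needed, so at most 6 can be filled.
An assignment achieving 6: Mon-AM→Leclerc+Ferraro, Mon-PM→Ferraro, Tue-AM→Abara, Tue-PM→Varga, Wed-AM→Yoon.
Loads: Leclerc 1/1, Varga 1/1, Abara 1/1, Ferraro 2/2, Yoon 1/1.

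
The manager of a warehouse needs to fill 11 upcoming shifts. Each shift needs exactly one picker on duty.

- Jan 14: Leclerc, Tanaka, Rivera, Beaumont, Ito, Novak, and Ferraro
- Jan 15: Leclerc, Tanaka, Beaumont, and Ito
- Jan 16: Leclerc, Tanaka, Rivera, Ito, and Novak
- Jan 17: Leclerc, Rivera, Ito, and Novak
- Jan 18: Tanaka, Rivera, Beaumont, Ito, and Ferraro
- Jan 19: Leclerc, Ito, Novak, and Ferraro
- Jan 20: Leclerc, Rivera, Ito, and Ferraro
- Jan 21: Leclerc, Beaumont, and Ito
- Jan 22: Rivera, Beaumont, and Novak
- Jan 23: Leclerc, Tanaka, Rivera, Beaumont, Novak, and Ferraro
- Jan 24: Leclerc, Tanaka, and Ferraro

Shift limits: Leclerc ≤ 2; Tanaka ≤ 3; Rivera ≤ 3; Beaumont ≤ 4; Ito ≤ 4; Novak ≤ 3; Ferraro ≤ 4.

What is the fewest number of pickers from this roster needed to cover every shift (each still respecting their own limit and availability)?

3

11 slots to fill and no one can take more than 4, so at least ⌈11/4⌉ = 3 pickers are needed.
Tanaka, Beaumont, and Ito alone can cover everything: Jan 14→Beaumont, Jan 15→Beaumont, Jan 16→Tanaka, Jan 17→Ito, Jan 18→Ito, Jan 19→Ito, Jan 20→Ito, Jan 21→Beaumont, Jan 22→Beaumont, Jan 23→Tanaka, Jan 24→Tanaka.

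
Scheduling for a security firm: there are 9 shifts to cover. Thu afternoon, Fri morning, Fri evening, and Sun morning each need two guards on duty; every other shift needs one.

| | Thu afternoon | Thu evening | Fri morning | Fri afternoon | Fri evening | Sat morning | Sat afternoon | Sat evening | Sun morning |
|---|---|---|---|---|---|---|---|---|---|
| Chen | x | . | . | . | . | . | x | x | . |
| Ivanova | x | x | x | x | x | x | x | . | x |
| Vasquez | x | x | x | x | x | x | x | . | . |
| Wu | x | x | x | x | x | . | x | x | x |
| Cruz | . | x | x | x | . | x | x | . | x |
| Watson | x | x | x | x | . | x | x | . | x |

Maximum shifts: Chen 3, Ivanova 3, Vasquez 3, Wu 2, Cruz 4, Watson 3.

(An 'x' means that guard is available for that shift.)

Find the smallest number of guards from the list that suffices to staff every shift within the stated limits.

4

13 slots to fill and no one can take more than 4, so at least ⌈13/4⌉ = 4 guards are needed.
Chen, Ivanova, Vasquez, and Cruz alone can cover everything: Thu afternoon→Chen+Ivanova, Thu evening→Vasquez, Fri morning→Vasquez+Cruz, Fri afternoon→Cruz, Fri evening→Ivanova+Vasquez, Sat morning→Cruz, Sat afternoon→Chen, Sat evening→Chen, Sun morning→Ivanova+Cruz.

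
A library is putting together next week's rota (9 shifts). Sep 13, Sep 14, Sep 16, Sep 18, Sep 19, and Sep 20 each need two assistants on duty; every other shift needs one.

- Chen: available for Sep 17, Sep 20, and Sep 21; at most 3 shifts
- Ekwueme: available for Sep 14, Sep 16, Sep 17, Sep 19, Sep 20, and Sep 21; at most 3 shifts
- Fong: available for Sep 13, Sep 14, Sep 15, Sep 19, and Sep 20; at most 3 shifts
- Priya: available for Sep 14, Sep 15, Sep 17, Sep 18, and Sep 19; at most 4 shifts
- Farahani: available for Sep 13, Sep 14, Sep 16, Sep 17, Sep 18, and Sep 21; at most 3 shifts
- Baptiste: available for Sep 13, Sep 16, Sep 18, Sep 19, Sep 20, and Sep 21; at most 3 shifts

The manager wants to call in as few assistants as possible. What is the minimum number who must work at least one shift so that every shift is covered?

15 slots to fill and no one can take more than 4, so at least ⌈15/4⌉ = 4 assistants are needed.
Any 4 assistants together have capacity at most 4+3+3+3 = 13 < 15 slots, so 4 can never suffice.
Chen, Ekwueme, Fong, Priya, and Farahani alone can cover everything: Sep 13→Fong+Farahani, Sep 14→Fong+Priya, Sep 15→Fong, Sep 16→Ekwueme+Farahani, Sep 17→Chen, Sep 18→Priya+Farahani, Sep 19→Ekwueme+Priya, Sep 20→Chen+Ekwueme, Sep 21→Chen.

5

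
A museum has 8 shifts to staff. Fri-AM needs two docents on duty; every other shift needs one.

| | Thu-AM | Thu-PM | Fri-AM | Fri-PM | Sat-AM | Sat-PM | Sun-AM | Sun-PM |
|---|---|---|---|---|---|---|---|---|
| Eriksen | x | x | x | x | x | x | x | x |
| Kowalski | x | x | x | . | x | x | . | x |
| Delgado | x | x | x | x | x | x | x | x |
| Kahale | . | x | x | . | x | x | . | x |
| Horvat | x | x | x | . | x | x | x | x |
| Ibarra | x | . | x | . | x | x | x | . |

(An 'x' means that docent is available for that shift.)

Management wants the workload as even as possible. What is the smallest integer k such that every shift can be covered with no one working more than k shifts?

2

With 6 docents and 9 worker-slots to fill, someone must work at least ⌈9/6⌉ = 2 shifts, so k ≥ 2.
k = 2 works: Thu-AM→Kowalski, Thu-PM→Kowalski, Fri-AM→Kahale+Horvat, Fri-PM→Eriksen, Sat-AM→Delgado, Sat-PM→Kahale, Sun-AM→Eriksen, Sun-PM→Delgado.
Loads: Eriksen 2, Kowalski 2, Delgado 2, Kahale 2, Horvat 1, Ibarra 0 — all ≤ 2.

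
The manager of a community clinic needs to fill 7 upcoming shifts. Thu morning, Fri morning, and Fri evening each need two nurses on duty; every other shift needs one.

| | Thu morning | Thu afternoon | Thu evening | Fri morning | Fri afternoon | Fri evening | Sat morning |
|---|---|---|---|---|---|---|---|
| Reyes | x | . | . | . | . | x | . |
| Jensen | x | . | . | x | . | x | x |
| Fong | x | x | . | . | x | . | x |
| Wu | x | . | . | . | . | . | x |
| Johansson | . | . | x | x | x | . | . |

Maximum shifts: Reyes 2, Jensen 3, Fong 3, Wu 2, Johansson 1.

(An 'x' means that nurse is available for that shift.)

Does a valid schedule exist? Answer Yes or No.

No

Total capacity is 11 and 10 slots are needed, so capacity alone doesn't rule it out.
Shifts {Thu evening, Fri morning} need 3 worker-slots in total, but the nurses available for any of those shifts (Jensen and Johansson) can supply at most 2 among them. So no valid schedule exists.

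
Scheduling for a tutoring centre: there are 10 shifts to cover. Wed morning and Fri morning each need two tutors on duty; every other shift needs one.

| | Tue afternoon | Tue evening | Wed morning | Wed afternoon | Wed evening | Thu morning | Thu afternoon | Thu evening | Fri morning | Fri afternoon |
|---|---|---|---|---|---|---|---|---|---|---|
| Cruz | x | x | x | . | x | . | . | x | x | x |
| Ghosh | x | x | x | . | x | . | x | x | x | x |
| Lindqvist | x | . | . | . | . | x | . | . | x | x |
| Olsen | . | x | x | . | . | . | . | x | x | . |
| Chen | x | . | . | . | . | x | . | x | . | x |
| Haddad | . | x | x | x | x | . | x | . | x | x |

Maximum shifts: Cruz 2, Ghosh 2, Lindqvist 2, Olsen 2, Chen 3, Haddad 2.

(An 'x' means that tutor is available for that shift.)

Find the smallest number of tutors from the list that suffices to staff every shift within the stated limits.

12 slots to fill and no one can take more than 3, so at least ⌈12/3⌉ = 4 tutors are needed.
Any 5 tutors together have capacity at most 3+2+2+2+2 = 11 < 12 slots, so 5 can never suffice.
Cruz, Ghosh, Lindqvist, Olsen, Chen, and Haddad alone can cover everything: Tue afternoon→Cruz, Tue evening→Ghosh, Wed morning→Olsen+Haddad, Wed afternoon→Haddad, Wed evening→Cruz, Thu morning→Lindqvist, Thu afternoon→Ghosh, Thu evening→Chen, Fri morning→Lindqvist+Olsen, Fri afternoon→Chen.

6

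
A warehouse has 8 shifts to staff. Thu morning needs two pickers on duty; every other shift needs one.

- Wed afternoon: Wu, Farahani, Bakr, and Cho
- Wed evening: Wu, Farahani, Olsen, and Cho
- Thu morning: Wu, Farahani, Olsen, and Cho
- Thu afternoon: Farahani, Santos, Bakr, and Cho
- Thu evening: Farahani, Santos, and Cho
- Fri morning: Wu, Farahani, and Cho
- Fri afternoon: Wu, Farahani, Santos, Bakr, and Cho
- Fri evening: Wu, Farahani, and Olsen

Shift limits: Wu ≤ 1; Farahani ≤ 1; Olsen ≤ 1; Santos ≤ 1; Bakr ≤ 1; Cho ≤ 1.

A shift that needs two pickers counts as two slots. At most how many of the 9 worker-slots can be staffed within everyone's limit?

Total capacity across all pickers is 1+1+1+1+1+1 = 6, and 9 slots are needed, so at most 6 can be filled.
An assignment achieving 6: Wed afternoon→Bakr, Wed evening→Cho, Thu afternoon→Santos, Thu evening→Farahani, Fri morning→Wu, Fri evening→Olsen.
Loads: Wu 1/1, Farahani 1/1, Olsen 1/1, Santos 1/1, Bakr 1/1, Cho 1/1.

6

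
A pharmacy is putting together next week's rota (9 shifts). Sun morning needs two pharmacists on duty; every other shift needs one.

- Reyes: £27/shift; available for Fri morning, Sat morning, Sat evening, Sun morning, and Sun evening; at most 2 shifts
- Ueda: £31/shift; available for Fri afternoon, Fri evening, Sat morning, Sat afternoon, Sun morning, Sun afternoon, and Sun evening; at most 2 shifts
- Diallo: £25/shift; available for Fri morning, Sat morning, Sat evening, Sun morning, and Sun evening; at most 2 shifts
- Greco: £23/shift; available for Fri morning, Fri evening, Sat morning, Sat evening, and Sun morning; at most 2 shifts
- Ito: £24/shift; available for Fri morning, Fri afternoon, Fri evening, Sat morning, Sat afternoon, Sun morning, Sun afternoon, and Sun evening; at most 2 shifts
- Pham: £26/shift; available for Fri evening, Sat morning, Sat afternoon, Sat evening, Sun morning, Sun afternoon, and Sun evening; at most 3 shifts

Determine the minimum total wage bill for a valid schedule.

£249

Picking the cheapest available pharmacist for each shift independently would cost £235, but that ignores the shift limits.
An optimal schedule: Fri morning→Greco, Fri afternoon→Ito, Fri evening→Greco, Sat morning→Pham, Sat afternoon→Ito, Sat evening→Diallo, Sun morning→Pham+Reyes, Sun afternoon→Pham, Sun evening→Diallo.
Total: 23 + 24 + 23 + 26 + 24 + 25 + 26 + 27 + 26 + 25 = £249.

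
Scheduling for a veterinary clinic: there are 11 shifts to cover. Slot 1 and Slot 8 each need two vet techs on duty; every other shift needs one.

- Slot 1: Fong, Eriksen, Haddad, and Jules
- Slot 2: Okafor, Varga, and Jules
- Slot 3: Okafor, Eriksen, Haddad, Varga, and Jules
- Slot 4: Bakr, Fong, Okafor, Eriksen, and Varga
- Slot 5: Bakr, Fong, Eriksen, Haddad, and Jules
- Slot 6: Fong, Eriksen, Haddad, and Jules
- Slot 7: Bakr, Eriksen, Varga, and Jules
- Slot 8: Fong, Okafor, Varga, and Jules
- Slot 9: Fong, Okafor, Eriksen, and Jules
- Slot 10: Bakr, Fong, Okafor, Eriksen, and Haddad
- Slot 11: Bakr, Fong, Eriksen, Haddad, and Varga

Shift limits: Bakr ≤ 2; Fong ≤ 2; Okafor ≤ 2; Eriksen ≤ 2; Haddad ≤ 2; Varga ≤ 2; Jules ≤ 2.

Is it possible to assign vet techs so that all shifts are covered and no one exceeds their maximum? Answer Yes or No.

Yes

One valid schedule: Slot 1→Haddad+Jules, Slot 2→Okafor, Slot 3→Okafor, Slot 4→Bakr, Slot 5→Eriksen, Slot 6→Fong, Slot 7→Bakr, Slot 8→Varga+Jules, Slot 9→Fong, Slot 10→Eriksen, Slot 11→Haddad.
Loads: Bakr 2/2, Fong 2/2, Okafor 2/2, Eriksen 2/2, Haddad 2/2, Varga 1/2, Jules 2/2 — all within limits.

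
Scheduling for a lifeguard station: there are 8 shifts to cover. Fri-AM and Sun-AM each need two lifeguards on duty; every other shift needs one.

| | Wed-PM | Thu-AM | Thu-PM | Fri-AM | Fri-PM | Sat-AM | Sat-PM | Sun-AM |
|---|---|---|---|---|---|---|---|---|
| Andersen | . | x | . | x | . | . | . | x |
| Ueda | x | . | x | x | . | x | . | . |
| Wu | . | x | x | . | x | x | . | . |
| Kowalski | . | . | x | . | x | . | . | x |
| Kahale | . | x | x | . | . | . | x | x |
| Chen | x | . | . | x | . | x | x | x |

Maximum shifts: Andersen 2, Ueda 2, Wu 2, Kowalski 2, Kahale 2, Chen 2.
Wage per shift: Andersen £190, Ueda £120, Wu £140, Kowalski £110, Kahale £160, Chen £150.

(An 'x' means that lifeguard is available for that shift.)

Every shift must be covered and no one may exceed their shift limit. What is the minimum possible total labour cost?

£1360

Picking the cheapest available lifeguard for each shift independently would cost £1280, but that ignores the shift limits.
An optimal schedule: Wed-PM→Ueda, Thu-AM→Wu, Thu-PM→Kahale, Fri-AM→Ueda+Chen, Fri-PM→Kowalski, Sat-AM→Wu, Sat-PM→Chen, Sun-AM→Kowalski+Kahale.
Total: 120 + 140 + 160 + 120 + 150 + 110 + 140 + 150 + 110 + 160 = £1360.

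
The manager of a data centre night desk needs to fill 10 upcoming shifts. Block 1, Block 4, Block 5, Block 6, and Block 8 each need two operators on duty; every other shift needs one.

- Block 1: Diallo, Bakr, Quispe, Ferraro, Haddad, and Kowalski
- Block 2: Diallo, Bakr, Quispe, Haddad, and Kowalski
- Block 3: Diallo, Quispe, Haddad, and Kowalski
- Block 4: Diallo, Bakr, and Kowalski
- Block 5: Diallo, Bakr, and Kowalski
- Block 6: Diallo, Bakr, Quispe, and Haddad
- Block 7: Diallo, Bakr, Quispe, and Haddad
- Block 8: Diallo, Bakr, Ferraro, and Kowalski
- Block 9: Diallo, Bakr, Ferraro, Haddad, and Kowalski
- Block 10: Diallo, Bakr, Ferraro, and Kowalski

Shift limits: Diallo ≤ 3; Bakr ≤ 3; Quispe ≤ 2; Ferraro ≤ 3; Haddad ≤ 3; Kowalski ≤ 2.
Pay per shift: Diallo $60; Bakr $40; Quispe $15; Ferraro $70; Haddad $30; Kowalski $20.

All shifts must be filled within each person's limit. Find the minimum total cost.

Picking the cheapest available operator for each shift independently would cost $345, but that ignores the shift limits.
An optimal schedule: Block 1→Diallo+Ferraro, Block 2→Haddad, Block 3→Quispe, Block 4→Kowalski+Bakr, Block 5→Kowalski+Bakr, Block 6→Haddad+Diallo, Block 7→Quispe, Block 8→Diallo+Ferraro, Block 9→Haddad, Block 10→Bakr.
Total: 60 + 70 + 30 + 15 + 20 + 40 + 20 + 40 + 30 + 60 + 15 + 60 + 70 + 30 + 40 = $600.

$600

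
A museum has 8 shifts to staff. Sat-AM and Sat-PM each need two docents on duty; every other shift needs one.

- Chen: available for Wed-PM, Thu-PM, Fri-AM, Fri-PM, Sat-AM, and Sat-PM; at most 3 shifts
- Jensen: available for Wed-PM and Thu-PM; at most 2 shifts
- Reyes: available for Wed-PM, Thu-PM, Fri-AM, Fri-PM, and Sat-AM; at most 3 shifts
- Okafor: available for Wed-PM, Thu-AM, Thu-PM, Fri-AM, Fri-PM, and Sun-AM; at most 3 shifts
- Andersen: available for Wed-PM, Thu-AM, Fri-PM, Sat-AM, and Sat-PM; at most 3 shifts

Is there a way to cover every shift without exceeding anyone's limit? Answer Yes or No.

Sat-PM can only be covered by Chen and Andersen, so that assignment is forced.
Sun-AM can only be covered by Okafor, so that assignment is forced.
One valid schedule: Wed-PM→Jensen, Thu-AM→Okafor, Thu-PM→Jensen, Fri-AM→Chen, Fri-PM→Reyes, Sat-AM→Chen+Reyes, Sat-PM→Chen+Andersen, Sun-AM→Okafor.
Loads: Chen 3/3, Jensen 2/2, Reyes 2/3, Okafor 2/3, Andersen 1/3 — all within limits.

Yes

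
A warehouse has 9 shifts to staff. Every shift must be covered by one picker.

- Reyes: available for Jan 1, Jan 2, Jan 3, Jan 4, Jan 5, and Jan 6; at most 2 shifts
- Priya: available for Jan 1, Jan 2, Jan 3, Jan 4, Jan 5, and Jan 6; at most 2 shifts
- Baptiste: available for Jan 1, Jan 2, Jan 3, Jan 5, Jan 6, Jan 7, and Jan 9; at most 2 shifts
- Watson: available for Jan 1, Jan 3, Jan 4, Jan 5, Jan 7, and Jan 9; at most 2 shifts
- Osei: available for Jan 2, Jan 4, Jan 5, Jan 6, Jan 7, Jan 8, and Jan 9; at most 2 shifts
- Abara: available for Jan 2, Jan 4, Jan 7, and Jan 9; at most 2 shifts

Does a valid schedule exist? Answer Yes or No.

Jan 8 can only be covered by Osei, so that assignment is forced.
One valid schedule: Jan 1→Reyes, Jan 2→Priya, Jan 3→Reyes, Jan 4→Watson, Jan 5→Watson, Jan 6→Priya, Jan 7→Baptiste, Jan 8→Osei, Jan 9→Baptiste.
Loads: Reyes 2/2, Priya 2/2, Baptiste 2/2, Watson 2/2, Osei 1/2, Abara 0/2 — all within limits.

Yes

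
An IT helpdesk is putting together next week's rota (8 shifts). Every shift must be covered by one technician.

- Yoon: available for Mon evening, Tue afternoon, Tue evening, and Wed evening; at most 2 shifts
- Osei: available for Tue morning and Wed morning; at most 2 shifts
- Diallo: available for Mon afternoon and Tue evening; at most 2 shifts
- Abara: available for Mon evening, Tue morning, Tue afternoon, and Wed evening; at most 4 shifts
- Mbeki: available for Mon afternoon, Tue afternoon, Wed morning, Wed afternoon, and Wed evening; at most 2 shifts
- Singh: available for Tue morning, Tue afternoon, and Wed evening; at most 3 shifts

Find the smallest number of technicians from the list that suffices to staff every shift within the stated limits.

8 slots to fill and no one can take more than 4, so at least ⌈8/4⌉ = 2 technicians are needed.
Any 2 technicians together have capacity at most 4+3 = 7 < 8 slots, so 2 can never suffice.
Diallo, Abara, and Mbeki alone can cover everything: Mon afternoon→Diallo, Mon evening→Abara, Tue morning→Abara, Tue afternoon→Abara, Tue evening→Diallo, Wed morning→Mbeki, Wed afternoon→Mbeki, Wed evening→Abara.

3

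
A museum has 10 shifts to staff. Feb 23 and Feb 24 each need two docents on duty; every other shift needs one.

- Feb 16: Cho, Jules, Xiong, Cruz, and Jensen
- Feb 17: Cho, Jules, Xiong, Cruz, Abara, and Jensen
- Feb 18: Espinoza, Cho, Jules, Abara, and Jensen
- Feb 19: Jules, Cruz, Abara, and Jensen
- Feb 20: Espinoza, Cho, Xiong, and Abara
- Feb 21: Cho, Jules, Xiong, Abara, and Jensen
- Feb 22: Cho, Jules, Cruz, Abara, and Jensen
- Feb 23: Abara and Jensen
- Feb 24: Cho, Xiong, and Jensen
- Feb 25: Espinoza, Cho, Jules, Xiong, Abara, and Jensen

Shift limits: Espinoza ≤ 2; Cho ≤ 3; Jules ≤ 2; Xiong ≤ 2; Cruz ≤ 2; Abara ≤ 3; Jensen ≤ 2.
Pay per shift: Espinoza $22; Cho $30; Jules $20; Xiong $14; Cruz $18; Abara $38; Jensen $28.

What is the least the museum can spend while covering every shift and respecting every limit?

$272

Feb 23 can only be covered by Abara and Jensen, so that assignment is forced.
Picking the cheapest available docent for each shift independently would cost $234, but that ignores the shift limits.
An optimal schedule: Feb 16→Cruz, Feb 17→Cho, Feb 18→Espinoza, Feb 19→Cruz, Feb 20→Xiong, Feb 21→Jules, Feb 22→Jules, Feb 23→Jensen+Abara, Feb 24→Xiong+Jensen, Feb 25→Espinoza.
Total: 18 + 30 + 22 + 18 + 14 + 20 + 20 + 28 + 38 + 14 + 28 + 22 = $272.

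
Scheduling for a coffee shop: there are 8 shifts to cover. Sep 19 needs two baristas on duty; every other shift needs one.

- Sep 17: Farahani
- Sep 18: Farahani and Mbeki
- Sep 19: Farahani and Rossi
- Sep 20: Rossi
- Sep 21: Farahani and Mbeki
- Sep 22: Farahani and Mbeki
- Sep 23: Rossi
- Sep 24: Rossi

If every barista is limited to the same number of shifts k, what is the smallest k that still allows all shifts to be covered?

With 3 baristas and 9 worker-slots to fill, someone must work at least ⌈9/3⌉ = 3 shifts, so k ≥ 3.
k = 3 fails: Shifts {Sep 19, Sep 20, Sep 23, Sep 24} need 5 worker-slots in total, but the baristas available for any of those shifts (Farahani and Rossi) can supply at most 4 among them. So no valid schedule exists.
k = 4 works: Sep 17→Farahani, Sep 18→Farahani, Sep 19→Farahani+Rossi, Sep 20→Rossi, Sep 21→Farahani, Sep 22→Mbeki, Sep 23→Rossi, Sep 24→Rossi.
Loads: Farahani 4, Rossi 4, Mbeki 1 — all ≤ 4.

4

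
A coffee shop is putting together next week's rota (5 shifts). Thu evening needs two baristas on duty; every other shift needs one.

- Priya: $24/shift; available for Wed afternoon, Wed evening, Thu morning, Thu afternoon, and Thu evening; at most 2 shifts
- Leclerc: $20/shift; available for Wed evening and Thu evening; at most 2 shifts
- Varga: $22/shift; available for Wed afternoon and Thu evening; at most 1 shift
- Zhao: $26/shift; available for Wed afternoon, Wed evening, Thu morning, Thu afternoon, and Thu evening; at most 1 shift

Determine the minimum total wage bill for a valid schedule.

Picking the cheapest available barista for each shift independently would cost $132, but that ignores the shift limits.
An optimal schedule: Wed afternoon→Varga, Wed evening→Leclerc, Thu morning→Priya, Thu afternoon→Priya, Thu evening→Leclerc+Zhao.
Total: 22 + 20 + 24 + 24 + 20 + 26 = $136.

$136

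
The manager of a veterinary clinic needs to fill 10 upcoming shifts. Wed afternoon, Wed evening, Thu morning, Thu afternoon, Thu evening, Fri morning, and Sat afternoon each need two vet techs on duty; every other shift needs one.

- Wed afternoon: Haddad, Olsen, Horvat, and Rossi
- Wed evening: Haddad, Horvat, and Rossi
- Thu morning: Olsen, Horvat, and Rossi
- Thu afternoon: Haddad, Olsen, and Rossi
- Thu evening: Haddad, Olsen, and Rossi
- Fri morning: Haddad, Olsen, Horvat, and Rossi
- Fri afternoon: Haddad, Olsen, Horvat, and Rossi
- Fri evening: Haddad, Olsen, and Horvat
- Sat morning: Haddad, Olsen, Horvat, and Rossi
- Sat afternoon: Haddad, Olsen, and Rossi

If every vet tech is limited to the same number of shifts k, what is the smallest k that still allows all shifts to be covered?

With 4 vet techs and 17 worker-slots to fill, someone must work at least ⌈17/4⌉ = 5 shifts, so k ≥ 5.
k = 5 works: Wed afternoon→Horvat+Rossi, Wed evening→Haddad+Horvat, Thu morning→Olsen+Horvat, Thu afternoon→Haddad+Olsen, Thu evening→Haddad+Olsen, Fri morning→Horvat+Rossi, Fri afternoon→Olsen, Fri evening→Haddad, Sat morning→Horvat, Sat afternoon→Haddad+Olsen.
Loads: Haddad 5, Olsen 5, Horvat 5, Rossi 2 — all ≤ 5.

5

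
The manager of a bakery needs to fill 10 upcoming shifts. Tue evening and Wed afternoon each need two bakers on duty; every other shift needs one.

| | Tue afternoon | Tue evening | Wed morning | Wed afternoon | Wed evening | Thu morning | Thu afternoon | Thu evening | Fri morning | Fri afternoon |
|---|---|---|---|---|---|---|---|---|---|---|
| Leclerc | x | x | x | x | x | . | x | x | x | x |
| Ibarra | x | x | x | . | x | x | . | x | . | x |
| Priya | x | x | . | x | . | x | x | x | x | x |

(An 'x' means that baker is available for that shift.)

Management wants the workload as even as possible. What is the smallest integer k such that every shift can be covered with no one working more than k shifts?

4

With 3 bakers and 12 worker-slots to fill, someone must work at least ⌈12/3⌉ = 4 shifts, so k ≥ 4.
k = 4 works: Tue afternoon→Ibarra, Tue evening→Ibarra+Priya, Wed morning→Leclerc, Wed afternoon→Leclerc+Priya, Wed evening→Leclerc, Thu morning→Ibarra, Thu afternoon→Leclerc, Thu evening→Ibarra, Fri morning→Priya, Fri afternoon→Priya.
Loads: Leclerc 4, Ibarra 4, Priya 4 — all ≤ 4.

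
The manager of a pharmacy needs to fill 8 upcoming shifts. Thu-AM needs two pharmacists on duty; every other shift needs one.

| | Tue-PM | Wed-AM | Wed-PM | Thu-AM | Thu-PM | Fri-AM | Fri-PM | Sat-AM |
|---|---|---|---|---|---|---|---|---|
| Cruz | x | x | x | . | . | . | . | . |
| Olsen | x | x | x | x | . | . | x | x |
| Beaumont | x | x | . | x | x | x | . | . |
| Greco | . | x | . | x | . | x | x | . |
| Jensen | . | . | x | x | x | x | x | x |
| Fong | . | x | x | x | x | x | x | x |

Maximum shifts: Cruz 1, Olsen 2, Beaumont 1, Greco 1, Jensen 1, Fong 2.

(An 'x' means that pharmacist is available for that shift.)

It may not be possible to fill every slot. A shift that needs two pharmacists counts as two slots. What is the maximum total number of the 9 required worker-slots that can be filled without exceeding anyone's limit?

Total capacity across all pharmacists is 1+2+1+1+1+2 = 8, and 9 slots are needed, so at most 8 can be filled.
An assignment achieving 8: Tue-PM→Cruz, Wed-AM→Fong, Wed-PM→Olsen, Thu-AM→Fong, Thu-PM→Beaumont, Fri-AM→Greco, Fri-PM→Jensen, Sat-AM→Olsen.
Loads: Cruz 1/1, Olsen 2/2, Beaumont 1/1, Greco 1/1, Jensen 1/1, Fong 2/2.

8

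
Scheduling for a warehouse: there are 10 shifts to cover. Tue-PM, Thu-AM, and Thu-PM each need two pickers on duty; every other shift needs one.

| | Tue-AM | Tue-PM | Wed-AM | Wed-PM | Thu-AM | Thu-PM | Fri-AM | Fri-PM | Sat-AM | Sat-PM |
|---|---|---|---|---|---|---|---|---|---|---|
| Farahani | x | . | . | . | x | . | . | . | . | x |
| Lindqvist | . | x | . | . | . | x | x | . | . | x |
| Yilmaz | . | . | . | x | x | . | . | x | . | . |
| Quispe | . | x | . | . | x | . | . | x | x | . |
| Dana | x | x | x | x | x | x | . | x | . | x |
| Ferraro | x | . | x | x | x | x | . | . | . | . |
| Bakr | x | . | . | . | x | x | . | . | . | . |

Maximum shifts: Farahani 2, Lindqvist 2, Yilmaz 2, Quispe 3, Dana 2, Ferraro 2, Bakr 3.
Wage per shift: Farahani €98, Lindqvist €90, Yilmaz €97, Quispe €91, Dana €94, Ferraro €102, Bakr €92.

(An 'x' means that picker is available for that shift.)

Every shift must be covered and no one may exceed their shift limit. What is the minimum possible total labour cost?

Fri-AM can only be covered by Lindqvist, so that assignment is forced.
Sat-AM can only be covered by Quispe, so that assignment is forced.
Picking the cheapest available picker for each shift independently would cost €1188, but that ignores the shift limits.
An optimal schedule: Tue-AM→Bakr, Tue-PM→Lindqvist+Quispe, Wed-AM→Dana, Wed-PM→Yilmaz, Thu-AM→Bakr+Yilmaz, Thu-PM→Bakr+Dana, Fri-AM→Lindqvist, Fri-PM→Quispe, Sat-AM→Quispe, Sat-PM→Farahani.
Total: 92 + 90 + 91 + 94 + 97 + 92 + 97 + 92 + 94 + 90 + 91 + 91 + 98 = €1209.

€1209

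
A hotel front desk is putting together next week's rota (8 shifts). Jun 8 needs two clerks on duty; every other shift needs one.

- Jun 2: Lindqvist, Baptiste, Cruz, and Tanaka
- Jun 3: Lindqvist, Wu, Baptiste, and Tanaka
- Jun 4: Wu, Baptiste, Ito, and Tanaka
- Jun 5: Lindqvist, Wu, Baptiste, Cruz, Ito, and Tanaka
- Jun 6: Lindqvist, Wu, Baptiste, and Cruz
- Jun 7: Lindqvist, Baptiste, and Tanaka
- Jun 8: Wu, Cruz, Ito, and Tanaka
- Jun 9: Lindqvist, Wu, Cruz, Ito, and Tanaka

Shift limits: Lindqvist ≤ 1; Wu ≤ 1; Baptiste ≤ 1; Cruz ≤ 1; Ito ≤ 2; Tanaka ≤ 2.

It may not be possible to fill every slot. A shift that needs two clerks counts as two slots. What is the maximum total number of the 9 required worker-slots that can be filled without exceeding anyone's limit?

Total capacity across all clerks is 1+1+1+1+2+2 = 8, and 9 slots are needed, so at most 8 can be filled.
An assignment achieving 8: Jun 2→Baptiste, Jun 3→Wu, Jun 4→Ito, Jun 6→Cruz, Jun 7→Lindqvist, Jun 8→Ito+Tanaka, Jun 9→Tanaka.
Loads: Lindqvist 1/1, Wu 1/1, Baptiste 1/1, Cruz 1/1, Ito 2/2, Tanaka 2/2.

8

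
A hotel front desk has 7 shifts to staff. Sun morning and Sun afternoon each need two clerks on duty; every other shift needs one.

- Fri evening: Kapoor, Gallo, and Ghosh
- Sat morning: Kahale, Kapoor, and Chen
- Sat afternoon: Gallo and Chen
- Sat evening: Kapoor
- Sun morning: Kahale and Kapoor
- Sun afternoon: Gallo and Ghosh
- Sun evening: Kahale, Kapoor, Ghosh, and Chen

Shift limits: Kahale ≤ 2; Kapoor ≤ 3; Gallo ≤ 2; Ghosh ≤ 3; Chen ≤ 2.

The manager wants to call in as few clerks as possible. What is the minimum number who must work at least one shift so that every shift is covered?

9 slots to fill and no one can take more than 3, so at least ⌈9/3⌉ = 3 clerks are needed.
Any 3 clerks together have capacity at most 3+3+2 = 8 < 9 slots, so 3 can never suffice.
Kahale, Kapoor, Gallo, and Ghosh alone can cover everything: Fri evening→Kapoor, Sat morning→Kahale, Sat afternoon→Gallo, Sat evening→Kapoor, Sun morning→Kahale+Kapoor, Sun afternoon→Gallo+Ghosh, Sun evening→Ghosh.

4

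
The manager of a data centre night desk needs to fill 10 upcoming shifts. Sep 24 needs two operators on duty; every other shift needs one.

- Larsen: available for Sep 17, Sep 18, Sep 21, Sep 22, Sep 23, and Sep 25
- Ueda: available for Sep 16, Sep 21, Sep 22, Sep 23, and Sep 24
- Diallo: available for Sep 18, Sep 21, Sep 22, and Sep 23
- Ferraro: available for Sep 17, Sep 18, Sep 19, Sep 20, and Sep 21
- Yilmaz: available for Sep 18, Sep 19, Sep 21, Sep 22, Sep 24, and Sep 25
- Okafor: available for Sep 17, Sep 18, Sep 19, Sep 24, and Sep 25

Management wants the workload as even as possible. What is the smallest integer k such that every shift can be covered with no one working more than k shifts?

With 6 operators and 11 worker-slots to fill, someone must work at least ⌈11/6⌉ = 2 shifts, so k ≥ 2.
k = 2 works: Sep 16→Ueda, Sep 17→Larsen, Sep 18→Okafor, Sep 19→Ferraro, Sep 20→Ferraro, Sep 21→Diallo, Sep 22→Diallo, Sep 23→Larsen, Sep 24→Ueda+Yilmaz, Sep 25→Yilmaz.
Loads: Larsen 2, Ueda 2, Diallo 2, Ferraro 2, Yilmaz 2, Okafor 1 — all ≤ 2.

2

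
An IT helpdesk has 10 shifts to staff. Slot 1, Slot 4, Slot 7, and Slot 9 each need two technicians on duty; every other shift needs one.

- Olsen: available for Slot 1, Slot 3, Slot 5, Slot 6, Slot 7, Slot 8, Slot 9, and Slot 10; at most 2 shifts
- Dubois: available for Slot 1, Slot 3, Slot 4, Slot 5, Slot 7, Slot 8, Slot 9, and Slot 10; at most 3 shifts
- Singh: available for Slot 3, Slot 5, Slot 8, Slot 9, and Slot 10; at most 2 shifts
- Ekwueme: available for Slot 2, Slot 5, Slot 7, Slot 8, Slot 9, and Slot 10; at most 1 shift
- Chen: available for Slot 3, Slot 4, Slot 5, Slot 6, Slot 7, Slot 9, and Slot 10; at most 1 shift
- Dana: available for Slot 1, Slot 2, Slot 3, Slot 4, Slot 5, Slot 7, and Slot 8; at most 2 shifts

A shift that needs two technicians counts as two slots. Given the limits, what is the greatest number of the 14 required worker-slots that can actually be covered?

Total capacity across all technicians is 2+3+2+1+1+2 = 11, and 14 slots are needed, so at most 11 can be filled.
An assignment achieving 11: Slot 1→Olsen+Dubois, Slot 2→Ekwueme, Slot 3→Dubois, Slot 4→Dubois+Chen, Slot 5→Dana, Slot 6→Olsen, Slot 7→Dana, Slot 8→Singh, Slot 9→Singh.
Loads: Olsen 2/2, Dubois 3/3, Singh 2/2, Ekwueme 1/1, Chen 1/1, Dana 2/2.

11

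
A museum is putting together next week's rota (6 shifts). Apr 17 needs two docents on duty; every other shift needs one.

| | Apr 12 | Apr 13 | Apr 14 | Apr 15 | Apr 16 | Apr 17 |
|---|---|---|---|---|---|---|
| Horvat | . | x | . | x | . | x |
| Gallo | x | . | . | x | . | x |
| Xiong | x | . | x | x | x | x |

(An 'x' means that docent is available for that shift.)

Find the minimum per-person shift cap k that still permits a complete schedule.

With 3 docents and 7 worker-slots to fill, someone must work at least ⌈7/3⌉ = 3 shifts, so k ≥ 3.
k = 3 works: Apr 12→Gallo, Apr 13→Horvat, Apr 14→Xiong, Apr 15→Horvat, Apr 16→Xiong, Apr 17→Horvat+Gallo.
Loads: Horvat 3, Gallo 2, Xiong 2 — all ≤ 3.

3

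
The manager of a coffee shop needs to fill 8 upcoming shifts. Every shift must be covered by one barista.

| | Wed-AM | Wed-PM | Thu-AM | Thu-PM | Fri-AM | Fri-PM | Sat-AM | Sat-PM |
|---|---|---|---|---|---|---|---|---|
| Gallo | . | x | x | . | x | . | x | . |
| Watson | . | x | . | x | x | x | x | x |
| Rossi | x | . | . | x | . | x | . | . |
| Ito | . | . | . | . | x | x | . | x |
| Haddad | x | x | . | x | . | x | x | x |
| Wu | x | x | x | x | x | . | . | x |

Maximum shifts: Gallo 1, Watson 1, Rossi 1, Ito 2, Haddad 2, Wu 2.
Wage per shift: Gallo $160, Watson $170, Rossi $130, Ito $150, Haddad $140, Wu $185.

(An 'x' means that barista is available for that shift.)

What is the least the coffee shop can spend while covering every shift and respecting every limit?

$1225

Picking the cheapest available barista for each shift independently would cost $1120, but that ignores the shift limits.
An optimal schedule: Wed-AM→Rossi, Wed-PM→Haddad, Thu-AM→Gallo, Thu-PM→Haddad, Fri-AM→Ito, Fri-PM→Ito, Sat-AM→Watson, Sat-PM→Wu.
Total: 130 + 140 + 160 + 140 + 150 + 150 + 170 + 185 = $1225.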